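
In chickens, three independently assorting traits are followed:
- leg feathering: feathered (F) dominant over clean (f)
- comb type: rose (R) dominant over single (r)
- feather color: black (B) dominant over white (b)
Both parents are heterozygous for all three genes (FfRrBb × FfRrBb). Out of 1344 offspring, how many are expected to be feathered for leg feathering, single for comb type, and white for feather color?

Trihybrid cross: FfRrBb × FfRrBb
Each trait segregates independently with a 3:1 phenotypic ratio, so each gene contributes 3/4 (dominant) or 1/4 (recessive).
Target: feathered (leg feathering), single (comb type), white (feather color)
Probability = product of independent per-trait probabilities
= 3/4 × 1/4 × 1/4 = 3/64
Expected count = 3/64 × 1344 = 63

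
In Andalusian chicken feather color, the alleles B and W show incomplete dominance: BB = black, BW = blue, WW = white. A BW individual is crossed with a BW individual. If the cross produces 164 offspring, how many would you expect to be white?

Punnett square for BW × BW:
Offspring genotypes: 1 BB, 2 BW, 1 WW
Phenotype counts: 1 black, 2 blue, 1 white
white: 1 out of 4 → fraction 1/4
Expected count = 1/4 × 164 = 41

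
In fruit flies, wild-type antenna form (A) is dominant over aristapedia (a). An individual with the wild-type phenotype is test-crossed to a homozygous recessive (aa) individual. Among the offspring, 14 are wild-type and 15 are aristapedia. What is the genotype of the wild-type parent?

Test cross: ? × aa
Offspring: 14 wild-type, 15 aristapedia — approximately 1:1.
A 1:1 ratio in a test cross indicates the unknown parent is heterozygous (Aa).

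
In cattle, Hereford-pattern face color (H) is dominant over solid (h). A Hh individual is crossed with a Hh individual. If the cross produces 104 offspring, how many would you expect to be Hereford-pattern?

Punnett square for Hh × Hh:
Offspring genotypes: 1 HH, 2 Hh, 1 hh
Hereford-pattern: 3, solid: 1
Hereford-pattern: 3 out of 4 → fraction 3/4
Expected count = 3/4 × 104 = 78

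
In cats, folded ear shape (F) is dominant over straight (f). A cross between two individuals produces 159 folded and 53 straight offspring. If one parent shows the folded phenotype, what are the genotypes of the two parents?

Observed offspring: 159 folded, 53 straight
The observed ratio simplifies to 3:1. Straight (ff) offspring appear, so each parent must contribute one f allele. The parent stated to show folded carries F, so it is Ff. The other parent is then either Ff or ff: Ff × ff would give a 1:1 split, whereas Ff × Ff gives 3:1 — matching the data. So both parents are heterozygous (Ff × Ff).
Parent genotypes: Ff × Ff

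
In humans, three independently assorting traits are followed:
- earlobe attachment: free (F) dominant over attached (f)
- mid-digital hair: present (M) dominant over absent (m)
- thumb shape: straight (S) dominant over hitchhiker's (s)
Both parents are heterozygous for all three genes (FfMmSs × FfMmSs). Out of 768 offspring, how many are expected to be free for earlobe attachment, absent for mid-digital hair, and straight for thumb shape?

Trihybrid cross: FfMmSs × FfMmSs
Each trait segregates independently with a 3:1 phenotypic ratio, so each gene contributes 3/4 (dominant) or 1/4 (recessive).
Target: free (earlobe attachment), absent (mid-digital hair), straight (thumb shape)
Probability = product of independent per-trait probabilities
= 3/4 × 1/4 × 3/4 = 9/64
Expected count = 9/64 × 768 = 108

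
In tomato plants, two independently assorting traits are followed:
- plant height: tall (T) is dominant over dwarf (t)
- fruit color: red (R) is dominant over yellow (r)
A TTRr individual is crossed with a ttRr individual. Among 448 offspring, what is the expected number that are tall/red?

Dihybrid cross TTRr × ttRr — consider each gene separately:
plant height: TT × tt → 4 Tt → 4 T_ (out of 4)
fruit color: Rr × Rr → 1 RR, 2 Rr, 1 rr → 3 R_ : 1 rr (out of 4)
Combine (counts out of 4 × 4 = 16): tall/red (T_R_) = 4×3 = 12; tall/yellow (T_rr) = 4×1 = 4
Phenotype counts (out of 16): 12 tall/red, 4 tall/yellow
tall/red: 12 out of 16 → fraction 3/4
Expected count = 3/4 × 448 = 336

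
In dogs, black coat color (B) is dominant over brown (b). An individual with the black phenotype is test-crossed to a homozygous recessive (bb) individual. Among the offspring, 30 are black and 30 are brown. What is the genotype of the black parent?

Test cross: ? × bb
Offspring: 30 black, 30 brown — approximately 1:1.
A 1:1 ratio in a test cross indicates the unknown parent is heterozygous (Bb).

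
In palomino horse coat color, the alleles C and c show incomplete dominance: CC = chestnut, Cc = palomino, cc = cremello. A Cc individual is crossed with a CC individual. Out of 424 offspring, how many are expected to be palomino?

Punnett square for Cc × CC:
Offspring genotypes: 2 CC, 2 Cc
Phenotype counts: 2 chestnut, 2 palomino
palomino: 2 out of 4 → fraction 1/2
Expected count = 1/2 × 424 = 212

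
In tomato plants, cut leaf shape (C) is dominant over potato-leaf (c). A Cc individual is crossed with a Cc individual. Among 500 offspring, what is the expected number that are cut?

Punnett square for Cc × Cc:
Offspring genotypes: 1 CC, 2 Cc, 1 cc
cut: 3, potato-leaf: 1
cut: 3 out of 4 → fraction 3/4
Expected count = 3/4 × 500 = 375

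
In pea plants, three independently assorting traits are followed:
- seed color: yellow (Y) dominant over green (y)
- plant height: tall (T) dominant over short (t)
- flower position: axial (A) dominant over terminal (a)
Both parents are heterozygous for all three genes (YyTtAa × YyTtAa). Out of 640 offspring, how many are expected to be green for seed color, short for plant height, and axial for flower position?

Trihybrid cross: YyTtAa × YyTtAa
Each trait segregates independently with a 3:1 phenotypic ratio, so each gene contributes 3/4 (dominant) or 1/4 (recessive).
Target: green (seed color), short (plant height), axial (flower position)
Probability = product of independent per-trait probabilities
= 1/4 × 1/4 × 3/4 = 3/64
Expected count = 3/64 × 640 = 30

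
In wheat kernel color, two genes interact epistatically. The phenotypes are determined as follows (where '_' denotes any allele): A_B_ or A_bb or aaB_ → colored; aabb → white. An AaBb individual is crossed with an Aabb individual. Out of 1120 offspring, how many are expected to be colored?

Cross: AaBb × Aabb — consider each gene separately:
A gene: Aa × Aa → 1 AA, 2 Aa, 1 aa → 3 A_ : 1 aa (out of 4)
B gene: Bb × bb → 2 Bb, 2 bb → 2 B_ : 2 bb (out of 4)
Genotype classes (out of 4 × 4 = 16): A_B_ = 3×2 = 6; A_bb = 3×2 = 6; aaB_ = 1×2 = 2; aabb = 1×2 = 2
Apply the phenotype rules: A_B_ (6) + A_bb (6) + aaB_ (2) → colored; aabb (2) → white
Phenotype counts (out of 16): 14 colored, 2 white
colored: 14 out of 16 → fraction 7/8
Expected count = 7/8 × 1120 = 980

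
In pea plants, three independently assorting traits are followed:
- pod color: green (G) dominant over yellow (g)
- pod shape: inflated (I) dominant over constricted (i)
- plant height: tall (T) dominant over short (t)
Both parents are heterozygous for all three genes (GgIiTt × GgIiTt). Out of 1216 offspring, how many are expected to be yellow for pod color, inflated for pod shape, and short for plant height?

Trihybrid cross: GgIiTt × GgIiTt
Each trait segregates independently with a 3:1 phenotypic ratio, so each gene contributes 3/4 (dominant) or 1/4 (recessive).
Target: yellow (pod color), inflated (pod shape), short (plant height)
Probability = product of independent per-trait probabilities
= 1/4 × 3/4 × 1/4 = 3/64
Expected count = 3/64 × 1216 = 57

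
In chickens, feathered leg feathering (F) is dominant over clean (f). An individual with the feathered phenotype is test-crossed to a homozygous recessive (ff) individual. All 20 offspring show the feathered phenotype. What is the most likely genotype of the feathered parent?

Test cross: ? × ff
All offspring are feathered.
If the unknown parent were heterozygous (Ff), about half of 20 offspring would be clean; none are. The unknown parent is most likely homozygous dominant (FF).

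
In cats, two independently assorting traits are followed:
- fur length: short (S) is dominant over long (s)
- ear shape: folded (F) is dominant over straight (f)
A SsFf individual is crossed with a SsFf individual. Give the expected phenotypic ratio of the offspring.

Dihybrid cross SsFf × SsFf — consider each gene separately:
fur length: Ss × Ss → 1 SS, 2 Ss, 1 ss → 3 S_ : 1 ss (out of 4)
ear shape: Ff × Ff → 1 FF, 2 Ff, 1 ff → 3 F_ : 1 ff (out of 4)
Combine (counts out of 4 × 4 = 16): short/folded (S_F_) = 3×3 = 9; short/straight (S_ff) = 3×1 = 3; long/folded (ssF_) = 1×3 = 3; long/straight (ssff) = 1×1 = 1
Phenotype counts (out of 16): 9 short/folded, 3 short/straight, 3 long/folded, 1 long/straight
Ratio: 9 short/folded : 3 short/straight : 3 long/folded : 1 long/straight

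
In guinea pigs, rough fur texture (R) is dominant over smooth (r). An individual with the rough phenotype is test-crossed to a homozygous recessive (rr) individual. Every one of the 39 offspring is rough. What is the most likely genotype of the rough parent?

Test cross: ? × rr
All offspring are rough.
If the unknown parent were heterozygous (Rr), about half of 39 offspring would be smooth; none are. The unknown parent is most likely homozygous dominant (RR).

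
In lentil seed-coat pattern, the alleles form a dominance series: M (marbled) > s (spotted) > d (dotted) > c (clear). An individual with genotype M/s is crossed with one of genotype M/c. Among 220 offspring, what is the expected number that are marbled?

Cross: M/s × M/c
Allele dominance: M > s > d > c
Offspring genotypes: 1 M/M, 1 M/c, 1 M/s, 1 s/c
Phenotype counts: 3 marbled, 1 spotted
marbled: 3 out of 4 → fraction 3/4
Expected count = 3/4 × 220 = 165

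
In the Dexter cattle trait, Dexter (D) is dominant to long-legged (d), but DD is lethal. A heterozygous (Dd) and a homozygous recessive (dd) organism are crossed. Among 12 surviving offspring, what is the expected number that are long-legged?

Cross: Dd × dd
Punnett square offspring (before lethality): 2 Dd, 2 dd
No DD offspring are produced in this cross.
long-legged: 2 out of 4 → fraction 1/2
Expected count = 1/2 × 12 = 6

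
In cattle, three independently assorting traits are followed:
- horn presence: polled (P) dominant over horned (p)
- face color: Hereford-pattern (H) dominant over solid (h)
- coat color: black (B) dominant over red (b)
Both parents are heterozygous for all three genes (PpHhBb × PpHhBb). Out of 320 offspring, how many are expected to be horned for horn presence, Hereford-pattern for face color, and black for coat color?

Trihybrid cross: PpHhBb × PpHhBb
Each trait segregates independently with a 3:1 phenotypic ratio, so each gene contributes 3/4 (dominant) or 1/4 (recessive).
Target: horned (horn presence), Hereford-pattern (face color), black (coat color)
Probability = product of independent per-trait probabilities
= 1/4 × 3/4 × 3/4 = 9/64
Expected count = 9/64 × 320 = 45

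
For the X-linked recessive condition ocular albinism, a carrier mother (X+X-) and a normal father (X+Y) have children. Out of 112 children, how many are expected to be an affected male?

Cross: X+X- × X+Y
Offspring: 1 X+X+, 1 X+Y, 1 X+X-, 1 X-Y
Probability of an affected male: 1/4
Expected count = 1/4 × 112 = 28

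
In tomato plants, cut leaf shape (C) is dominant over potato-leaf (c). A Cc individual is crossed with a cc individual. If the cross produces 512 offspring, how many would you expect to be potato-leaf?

Punnett square for Cc × cc:
Offspring genotypes: 2 Cc, 2 cc
cut: 2, potato-leaf: 2
potato-leaf: 2 out of 4 → fraction 1/2
Expected count = 1/2 × 512 = 256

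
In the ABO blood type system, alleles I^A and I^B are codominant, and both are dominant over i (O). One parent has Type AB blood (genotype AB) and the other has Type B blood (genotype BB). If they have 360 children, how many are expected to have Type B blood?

Cross: AB × BB
Possible offspring genotypes: 2 AB, 2 BB
Blood type counts: 2 Type AB, 2 Type B
Probability of Type B: 2/4 = 1/2
Expected count = 1/2 × 360 = 180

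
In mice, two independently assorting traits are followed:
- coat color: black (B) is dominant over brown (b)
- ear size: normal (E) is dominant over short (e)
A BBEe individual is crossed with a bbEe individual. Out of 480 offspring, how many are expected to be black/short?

Dihybrid cross BBEe × bbEe — consider each gene separately:
coat color: BB × bb → 4 Bb → 4 B_ (out of 4)
ear size: Ee × Ee → 1 EE, 2 Ee, 1 ee → 3 E_ : 1 ee (out of 4)
Combine (counts out of 4 × 4 = 16): black/normal (B_E_) = 4×3 = 12; black/short (B_ee) = 4×1 = 4
Phenotype counts (out of 16): 12 black/normal, 4 black/short
black/short: 4 out of 16 → fraction 1/4
Expected count = 1/4 × 480 = 120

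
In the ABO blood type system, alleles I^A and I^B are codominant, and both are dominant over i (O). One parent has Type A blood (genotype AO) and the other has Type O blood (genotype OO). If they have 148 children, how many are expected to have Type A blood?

Cross: AO × OO
Possible offspring genotypes: 2 AO, 2 OO
Blood type counts: 2 Type A, 2 Type O
Probability of Type A: 2/4 = 1/2
Expected count = 1/2 × 148 = 74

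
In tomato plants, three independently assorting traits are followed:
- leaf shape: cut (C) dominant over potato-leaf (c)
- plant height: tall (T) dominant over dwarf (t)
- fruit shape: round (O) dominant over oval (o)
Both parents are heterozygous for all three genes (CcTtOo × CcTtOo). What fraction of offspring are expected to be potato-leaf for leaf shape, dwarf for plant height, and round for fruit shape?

Trihybrid cross: CcTtOo × CcTtOo
Each trait segregates independently with a 3:1 phenotypic ratio, so each gene contributes 3/4 (dominant) or 1/4 (recessive).
Target: potato-leaf (leaf shape), dwarf (plant height), round (fruit shape)
Probability = product of independent per-trait probabilities
= 1/4 × 1/4 × 3/4 = 3/64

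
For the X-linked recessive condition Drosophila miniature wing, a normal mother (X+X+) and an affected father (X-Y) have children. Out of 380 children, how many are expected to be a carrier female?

Cross: X+X+ × X-Y
Offspring: 2 X+X-, 2 X+Y
Probability of a carrier female: 2/4 = 1/2
Expected count = 1/2 × 380 = 190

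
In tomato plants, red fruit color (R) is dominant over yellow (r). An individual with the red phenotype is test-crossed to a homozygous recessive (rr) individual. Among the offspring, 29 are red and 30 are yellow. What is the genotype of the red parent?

Test cross: ? × rr
Offspring: 29 red, 30 yellow — approximately 1:1.
A 1:1 ratio in a test cross indicates the unknown parent is heterozygous (Rr).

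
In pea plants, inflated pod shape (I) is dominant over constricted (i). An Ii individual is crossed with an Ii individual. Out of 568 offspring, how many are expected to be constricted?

Punnett square for Ii × Ii:
Offspring genotypes: 1 II, 2 Ii, 1 ii
inflated: 3, constricted: 1
constricted: 1 out of 4 → fraction 1/4
Expected count = 1/4 × 568 = 142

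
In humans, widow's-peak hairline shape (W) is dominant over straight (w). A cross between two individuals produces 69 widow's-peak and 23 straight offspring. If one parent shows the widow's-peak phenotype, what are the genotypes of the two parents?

Observed offspring: 69 widow's-peak, 23 straight
The observed ratio simplifies to 3:1. Straight (ww) offspring appear, so each parent must contribute one w allele. The parent stated to show widow's-peak carries W, so it is Ww. The other parent is then either Ww or ww: Ww × ww would give a 1:1 split, whereas Ww × Ww gives 3:1 — matching the data. So both parents are heterozygous (Ww × Ww).
Parent genotypes: Ww × Ww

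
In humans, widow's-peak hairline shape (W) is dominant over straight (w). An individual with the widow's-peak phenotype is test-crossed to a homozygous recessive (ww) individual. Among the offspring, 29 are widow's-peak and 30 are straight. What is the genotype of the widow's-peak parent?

Test cross: ? × ww
Offspring: 29 widow's-peak, 30 straight — approximately 1:1.
A 1:1 ratio in a test cross indicates the unknown parent is heterozygous (Ww).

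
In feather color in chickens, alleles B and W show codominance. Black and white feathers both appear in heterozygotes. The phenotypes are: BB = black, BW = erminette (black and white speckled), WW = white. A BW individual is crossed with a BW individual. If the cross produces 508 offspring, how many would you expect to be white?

Punnett square for BW × BW:
Offspring genotypes: 1 BB, 2 BW, 1 WW
Phenotype counts: 1 black, 2 erminette (black and white speckled), 1 white
white: 1 out of 4 → fraction 1/4
Expected count = 1/4 × 508 = 127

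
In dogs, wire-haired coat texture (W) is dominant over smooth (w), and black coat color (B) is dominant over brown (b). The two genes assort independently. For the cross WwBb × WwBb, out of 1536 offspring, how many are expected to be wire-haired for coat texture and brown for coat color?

Dihybrid cross WwBb × WwBb — consider each gene separately:
coat texture: Ww × Ww → 1 WW, 2 Ww, 1 ww → 3 W_ : 1 ww (out of 4)
coat color: Bb × Bb → 1 BB, 2 Bb, 1 bb → 3 B_ : 1 bb (out of 4)
Looking for: wire-haired (W_) and brown (bb)
P(wire-haired) = 3/4, P(brown) = 1/4
P(both) = 3/4 × 1/4 = 3/16
Expected count = 3/16 × 1536 = 288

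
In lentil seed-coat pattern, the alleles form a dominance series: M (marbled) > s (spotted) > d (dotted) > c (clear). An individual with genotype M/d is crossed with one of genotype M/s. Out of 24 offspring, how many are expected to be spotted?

Cross: M/d × M/s
Allele dominance: M > s > d > c
Offspring genotypes: 1 M/M, 1 M/s, 1 M/d, 1 s/d
Phenotype counts: 3 marbled, 1 spotted
spotted: 1 out of 4 → fraction 1/4
Expected count = 1/4 × 24 = 6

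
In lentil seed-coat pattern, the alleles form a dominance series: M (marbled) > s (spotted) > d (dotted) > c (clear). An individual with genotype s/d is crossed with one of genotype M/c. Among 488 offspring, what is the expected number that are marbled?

Cross: s/d × M/c
Allele dominance: M > s > d > c
Offspring genotypes: 1 M/s, 1 s/c, 1 M/d, 1 d/c
Phenotype counts: 2 marbled, 1 spotted, 1 dotted
marbled: 2 out of 4 → fraction 1/2
Expected count = 1/2 × 488 = 244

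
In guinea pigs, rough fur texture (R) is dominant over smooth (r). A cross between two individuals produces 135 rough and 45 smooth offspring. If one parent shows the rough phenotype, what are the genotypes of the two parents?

Observed offspring: 135 rough, 45 smooth
The observed ratio simplifies to 3:1. Smooth (rr) offspring appear, so each parent must contribute one r allele. The parent stated to show rough carries R, so it is Rr. The other parent is then either Rr or rr: Rr × rr would give a 1:1 split, whereas Rr × Rr gives 3:1 — matching the data. So both parents are heterozygous (Rr × Rr).
Parent genotypes: Rr × Rr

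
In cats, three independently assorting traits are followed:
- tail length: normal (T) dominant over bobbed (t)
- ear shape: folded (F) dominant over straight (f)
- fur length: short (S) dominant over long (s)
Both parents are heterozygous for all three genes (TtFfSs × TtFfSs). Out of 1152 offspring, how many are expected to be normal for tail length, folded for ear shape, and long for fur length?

Trihybrid cross: TtFfSs × TtFfSs
Each trait segregates independently with a 3:1 phenotypic ratio, so each gene contributes 3/4 (dominant) or 1/4 (recessive).
Target: normal (tail length), folded (ear shape), long (fur length)
Probability = product of independent per-trait probabilities
= 3/4 × 3/4 × 1/4 = 9/64
Expected count = 9/64 × 1152 = 162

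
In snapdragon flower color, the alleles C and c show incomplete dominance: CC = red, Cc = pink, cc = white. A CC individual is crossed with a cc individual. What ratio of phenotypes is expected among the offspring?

Punnett square for CC × cc:
Offspring genotypes: 4 Cc
Phenotype counts: 4 pink
Ratio: all pink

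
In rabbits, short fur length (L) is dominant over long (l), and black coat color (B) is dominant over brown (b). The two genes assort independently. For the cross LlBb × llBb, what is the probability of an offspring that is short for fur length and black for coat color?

Dihybrid cross LlBb × llBb — consider each gene separately:
fur length: Ll × ll → 2 Ll, 2 ll → 2 L_ : 2 ll (out of 4)
coat color: Bb × Bb → 1 BB, 2 Bb, 1 bb → 3 B_ : 1 bb (out of 4)
Looking for: short (L_) and black (B_)
P(short) = 2/4, P(black) = 3/4
P(both) = 2/4 × 3/4 = 6/16 = 3/8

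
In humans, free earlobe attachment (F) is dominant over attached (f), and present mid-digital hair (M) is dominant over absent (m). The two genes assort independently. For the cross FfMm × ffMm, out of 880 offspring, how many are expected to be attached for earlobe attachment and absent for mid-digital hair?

Dihybrid cross FfMm × ffMm — consider each gene separately:
earlobe attachment: Ff × ff → 2 Ff, 2 ff → 2 F_ : 2 ff (out of 4)
mid-digital hair: Mm × Mm → 1 MM, 2 Mm, 1 mm → 3 M_ : 1 mm (out of 4)
Looking for: attached (ff) and absent (mm)
P(attached) = 2/4, P(absent) = 1/4
P(both) = 2/4 × 1/4 = 2/16 = 1/8
Expected count = 1/8 × 880 = 110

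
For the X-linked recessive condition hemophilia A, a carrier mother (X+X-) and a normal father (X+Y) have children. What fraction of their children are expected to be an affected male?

Cross: X+X- × X+Y
Offspring: 1 X+X+, 1 X+Y, 1 X+X-, 1 X-Y
Probability of an affected male: 1/4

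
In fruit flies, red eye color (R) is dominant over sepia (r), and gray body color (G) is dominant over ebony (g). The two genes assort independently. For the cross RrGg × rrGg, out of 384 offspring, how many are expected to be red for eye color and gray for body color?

Dihybrid cross RrGg × rrGg — consider each gene separately:
eye color: Rr × rr → 2 Rr, 2 rr → 2 R_ : 2 rr (out of 4)
body color: Gg × Gg → 1 GG, 2 Gg, 1 gg → 3 G_ : 1 gg (out of 4)
Looking for: red (R_) and gray (G_)
P(red) = 2/4, P(gray) = 3/4
P(both) = 2/4 × 3/4 = 6/16 = 3/8
Expected count = 3/8 × 384 = 144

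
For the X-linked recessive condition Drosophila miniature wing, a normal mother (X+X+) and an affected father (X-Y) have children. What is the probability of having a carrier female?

Cross: X+X+ × X-Y
Offspring: 2 X+X-, 2 X+Y
Probability of a carrier female: 2/4 = 1/2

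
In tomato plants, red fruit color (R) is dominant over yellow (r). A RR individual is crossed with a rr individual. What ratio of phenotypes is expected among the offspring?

Punnett square for RR × rr:
Offspring genotypes: 4 Rr
red: 4, yellow: 0
Ratio: all red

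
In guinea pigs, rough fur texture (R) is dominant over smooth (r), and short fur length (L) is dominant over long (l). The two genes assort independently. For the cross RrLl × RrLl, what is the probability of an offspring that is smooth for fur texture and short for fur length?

Dihybrid cross RrLl × RrLl — consider each gene separately:
fur texture: Rr × Rr → 1 RR, 2 Rr, 1 rr → 3 R_ : 1 rr (out of 4)
fur length: Ll × Ll → 1 LL, 2 Ll, 1 ll → 3 L_ : 1 ll (out of 4)
Looking for: smooth (rr) and short (L_)
P(smooth) = 1/4, P(short) = 3/4
P(both) = 1/4 × 3/4 = 3/16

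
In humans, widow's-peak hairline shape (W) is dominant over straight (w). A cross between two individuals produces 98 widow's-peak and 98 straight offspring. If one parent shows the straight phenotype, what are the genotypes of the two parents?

Observed offspring: 98 widow's-peak, 98 straight
The observed ratio simplifies to 1:1. One parent shows straight, so its genotype must be ww. A 1:1 offspring split requires the other parent to be heterozygous (Ww).
Parent genotypes: ww × Ww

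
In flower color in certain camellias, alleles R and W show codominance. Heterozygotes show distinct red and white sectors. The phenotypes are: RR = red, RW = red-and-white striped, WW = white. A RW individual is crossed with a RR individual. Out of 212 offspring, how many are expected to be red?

Punnett square for RW × RR:
Offspring genotypes: 2 RR, 2 RW
Phenotype counts: 2 red, 2 red-and-white striped
red: 2 out of 4 → fraction 1/2
Expected count = 1/2 × 212 = 106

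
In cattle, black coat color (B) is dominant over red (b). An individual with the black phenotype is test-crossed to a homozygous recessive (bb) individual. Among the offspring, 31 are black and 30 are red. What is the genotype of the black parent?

Test cross: ? × bb
Offspring: 31 black, 30 red — approximately 1:1.
A 1:1 ratio in a test cross indicates the unknown parent is heterozygous (Bb).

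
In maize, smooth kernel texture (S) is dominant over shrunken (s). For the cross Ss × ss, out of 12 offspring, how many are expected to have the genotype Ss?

Punnett square for Ss × ss:
Offspring genotypes: 2 Ss, 2 ss
Total offspring: 4
Count with target: 2
Probability: 2/4 = 1/2
Expected count = 1/2 × 12 = 6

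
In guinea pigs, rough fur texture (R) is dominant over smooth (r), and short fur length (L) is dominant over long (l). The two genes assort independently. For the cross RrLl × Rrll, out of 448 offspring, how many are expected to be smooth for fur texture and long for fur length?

Dihybrid cross RrLl × Rrll — consider each gene separately:
fur texture: Rr × Rr → 1 RR, 2 Rr, 1 rr → 3 R_ : 1 rr (out of 4)
fur length: Ll × ll → 2 Ll, 2 ll → 2 L_ : 2 ll (out of 4)
Looking for: smooth (rr) and long (ll)
P(smooth) = 1/4, P(long) = 2/4
P(both) = 1/4 × 2/4 = 2/16 = 1/8
Expected count = 1/8 × 448 = 56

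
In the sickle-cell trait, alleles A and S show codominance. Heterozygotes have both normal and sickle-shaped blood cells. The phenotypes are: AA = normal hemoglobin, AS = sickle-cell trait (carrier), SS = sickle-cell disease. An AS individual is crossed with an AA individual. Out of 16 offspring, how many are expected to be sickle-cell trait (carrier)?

Punnett square for AS × AA:
Offspring genotypes: 2 AA, 2 AS
Phenotype counts: 2 normal hemoglobin, 2 sickle-cell trait (carrier)
sickle-cell trait (carrier): 2 out of 4 → fraction 1/2
Expected count = 1/2 × 16 = 8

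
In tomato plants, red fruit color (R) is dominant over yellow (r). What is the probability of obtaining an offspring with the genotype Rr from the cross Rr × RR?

Punnett square for Rr × RR:
Offspring genotypes: 2 RR, 2 Rr
Total offspring: 4
Count with target: 2
Probability: 2/4 = 1/2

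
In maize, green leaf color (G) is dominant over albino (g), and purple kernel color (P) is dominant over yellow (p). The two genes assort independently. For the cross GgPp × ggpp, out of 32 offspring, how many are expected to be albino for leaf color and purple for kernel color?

Dihybrid cross GgPp × ggpp — consider each gene separately:
leaf color: Gg × gg → 2 Gg, 2 gg → 2 G_ : 2 gg (out of 4)
kernel color: Pp × pp → 2 Pp, 2 pp → 2 P_ : 2 pp (out of 4)
Looking for: albino (gg) and purple (P_)
P(albino) = 2/4, P(purple) = 2/4
P(both) = 2/4 × 2/4 = 4/16 = 1/4
Expected count = 1/4 × 32 = 8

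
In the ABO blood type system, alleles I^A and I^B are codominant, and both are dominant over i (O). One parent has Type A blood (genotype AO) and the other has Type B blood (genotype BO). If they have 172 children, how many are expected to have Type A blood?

Cross: AO × BO
Possible offspring genotypes: 1 AB, 1 AO, 1 BO, 1 OO
Blood type counts: 1 Type AB, 1 Type A, 1 Type B, 1 Type O
Probability of Type A: 1/4
Expected count = 1/4 × 172 = 43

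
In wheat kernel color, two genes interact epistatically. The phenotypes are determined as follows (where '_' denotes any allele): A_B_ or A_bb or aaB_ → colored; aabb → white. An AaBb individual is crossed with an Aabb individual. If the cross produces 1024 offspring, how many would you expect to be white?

Cross: AaBb × Aabb — consider each gene separately:
A gene: Aa × Aa → 1 AA, 2 Aa, 1 aa → 3 A_ : 1 aa (out of 4)
B gene: Bb × bb → 2 Bb, 2 bb → 2 B_ : 2 bb (out of 4)
Genotype classes (out of 4 × 4 = 16): A_B_ = 3×2 = 6; A_bb = 3×2 = 6; aaB_ = 1×2 = 2; aabb = 1×2 = 2
Apply the phenotype rules: A_B_ (6) + A_bb (6) + aaB_ (2) → colored; aabb (2) → white
Phenotype counts (out of 16): 14 colored, 2 white
white: 2 out of 16 → fraction 1/8
Expected count = 1/8 × 1024 = 128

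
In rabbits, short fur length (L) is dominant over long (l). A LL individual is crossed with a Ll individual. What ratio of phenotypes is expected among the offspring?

Punnett square for LL × Ll:
Offspring genotypes: 2 LL, 2 Ll
short: 4, long: 0
Ratio: all short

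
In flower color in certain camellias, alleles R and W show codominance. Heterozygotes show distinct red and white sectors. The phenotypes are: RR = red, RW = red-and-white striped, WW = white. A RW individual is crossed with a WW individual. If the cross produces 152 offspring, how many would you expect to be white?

Punnett square for RW × WW:
Offspring genotypes: 2 RW, 2 WW
Phenotype counts: 2 red-and-white striped, 2 white
white: 2 out of 4 → fraction 1/2
Expected count = 1/2 × 152 = 76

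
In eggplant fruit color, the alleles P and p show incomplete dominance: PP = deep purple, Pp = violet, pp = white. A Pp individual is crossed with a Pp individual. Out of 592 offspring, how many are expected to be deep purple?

Punnett square for Pp × Pp:
Offspring genotypes: 1 PP, 2 Pp, 1 pp
Phenotype counts: 1 deep purple, 2 violet, 1 white
deep purple: 1 out of 4 → fraction 1/4
Expected count = 1/4 × 592 = 148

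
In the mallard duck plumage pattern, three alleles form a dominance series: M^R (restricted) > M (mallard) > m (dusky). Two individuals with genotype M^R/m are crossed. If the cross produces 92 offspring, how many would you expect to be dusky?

Cross: M^R/m × M^R/m
Allele dominance: M^R > M > m
Offspring genotypes: 1 M^R/M^R, 2 M^R/m, 1 m/m
Phenotype counts: 3 restricted, 1 dusky
dusky: 1 out of 4 → fraction 1/4
Expected count = 1/4 × 92 = 23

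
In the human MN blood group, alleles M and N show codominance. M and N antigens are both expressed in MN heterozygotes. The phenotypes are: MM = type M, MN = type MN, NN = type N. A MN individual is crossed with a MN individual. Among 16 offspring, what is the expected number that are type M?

Punnett square for MN × MN:
Offspring genotypes: 1 MM, 2 MN, 1 NN
Phenotype counts: 1 type M, 2 type MN, 1 type N
type M: 1 out of 4 → fraction 1/4
Expected count = 1/4 × 16 = 4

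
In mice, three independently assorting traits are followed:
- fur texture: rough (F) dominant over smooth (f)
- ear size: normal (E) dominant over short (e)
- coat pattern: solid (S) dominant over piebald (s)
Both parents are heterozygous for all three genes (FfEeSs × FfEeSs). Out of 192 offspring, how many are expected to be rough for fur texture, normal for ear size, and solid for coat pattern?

Trihybrid cross: FfEeSs × FfEeSs
Each trait segregates independently with a 3:1 phenotypic ratio, so each gene contributes 3/4 (dominant) or 1/4 (recessive).
Target: rough (fur texture), normal (ear size), solid (coat pattern)
Probability = product of independent per-trait probabilities
= 3/4 × 3/4 × 3/4 = 27/64
Expected count = 27/64 × 192 = 81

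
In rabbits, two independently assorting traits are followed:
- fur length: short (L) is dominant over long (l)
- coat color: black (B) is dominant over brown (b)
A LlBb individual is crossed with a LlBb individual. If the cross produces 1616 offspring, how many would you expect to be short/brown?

Dihybrid cross LlBb × LlBb — consider each gene separately:
fur length: Ll × Ll → 1 LL, 2 Ll, 1 ll → 3 L_ : 1 ll (out of 4)
coat color: Bb × Bb → 1 BB, 2 Bb, 1 bb → 3 B_ : 1 bb (out of 4)
Combine (counts out of 4 × 4 = 16): short/black (L_B_) = 3×3 = 9; short/brown (L_bb) = 3×1 = 3; long/black (llB_) = 1×3 = 3; long/brown (llbb) = 1×1 = 1
Phenotype counts (out of 16): 9 short/black, 3 short/brown, 3 long/black, 1 long/brown
short/brown: 3 out of 16 → fraction 3/16
Expected count = 3/16 × 1616 = 303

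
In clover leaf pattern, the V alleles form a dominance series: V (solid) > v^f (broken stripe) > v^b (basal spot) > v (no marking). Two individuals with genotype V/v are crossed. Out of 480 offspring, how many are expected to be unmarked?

Cross: V/v × V/v
Allele dominance: V > v^f > v^b > v
Offspring genotypes: 1 V/V, 2 V/v, 1 v/v
Phenotype counts: 3 solid, 1 unmarked
unmarked: 1 out of 4 → fraction 1/4
Expected count = 1/4 × 480 = 120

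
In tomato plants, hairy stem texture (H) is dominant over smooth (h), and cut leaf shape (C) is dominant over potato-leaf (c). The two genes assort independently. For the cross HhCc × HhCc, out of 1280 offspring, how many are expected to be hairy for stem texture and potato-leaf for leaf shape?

Dihybrid cross HhCc × HhCc — consider each gene separately:
stem texture: Hh × Hh → 1 HH, 2 Hh, 1 hh → 3 H_ : 1 hh (out of 4)
leaf shape: Cc × Cc → 1 CC, 2 Cc, 1 cc → 3 C_ : 1 cc (out of 4)
Looking for: hairy (H_) and potato-leaf (cc)
P(hairy) = 3/4, P(potato-leaf) = 1/4
P(both) = 3/4 × 1/4 = 3/16
Expected count = 3/16 × 1280 = 240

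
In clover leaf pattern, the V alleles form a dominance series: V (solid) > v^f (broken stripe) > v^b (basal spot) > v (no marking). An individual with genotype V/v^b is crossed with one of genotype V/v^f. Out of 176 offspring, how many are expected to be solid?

Cross: V/v^b × V/v^f
Allele dominance: V > v^f > v^b > v
Offspring genotypes: 1 V/V, 1 V/v^f, 1 V/v^b, 1 v^f/v^b
Phenotype counts: 3 solid, 1 broken stripe
solid: 3 out of 4 → fraction 3/4
Expected count = 3/4 × 176 = 132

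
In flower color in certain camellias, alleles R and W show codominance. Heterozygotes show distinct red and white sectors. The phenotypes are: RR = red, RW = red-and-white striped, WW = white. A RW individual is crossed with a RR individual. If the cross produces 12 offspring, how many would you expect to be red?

Punnett square for RW × RR:
Offspring genotypes: 2 RR, 2 RW
Phenotype counts: 2 red, 2 red-and-white striped
red: 2 out of 4 → fraction 1/2
Expected count = 1/2 × 12 = 6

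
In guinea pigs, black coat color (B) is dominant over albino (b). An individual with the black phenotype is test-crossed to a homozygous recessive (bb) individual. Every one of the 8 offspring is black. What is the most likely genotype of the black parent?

Test cross: ? × bb
All offspring are black.
If the unknown parent were heterozygous (Bb), about half of 8 offspring would be albino; none are. The unknown parent is most likely homozygous dominant (BB).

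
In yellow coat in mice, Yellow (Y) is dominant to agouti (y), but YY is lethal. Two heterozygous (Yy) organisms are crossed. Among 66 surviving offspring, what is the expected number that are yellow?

Cross: Yy × Yy
Punnett square offspring (before lethality): 1 YY, 2 Yy, 1 yy
The YY genotype is lethal (embryos die); surviving offspring: 2 Yy, 1 yy
yellow: 2 out of 3 → fraction 2/3
Expected count = 2/3 × 66 = 44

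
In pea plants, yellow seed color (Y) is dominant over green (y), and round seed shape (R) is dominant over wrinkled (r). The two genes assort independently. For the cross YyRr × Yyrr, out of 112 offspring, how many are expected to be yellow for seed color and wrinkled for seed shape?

Dihybrid cross YyRr × Yyrr — consider each gene separately:
seed color: Yy × Yy → 1 YY, 2 Yy, 1 yy → 3 Y_ : 1 yy (out of 4)
seed shape: Rr × rr → 2 Rr, 2 rr → 2 R_ : 2 rr (out of 4)
Looking for: yellow (Y_) and wrinkled (rr)
P(yellow) = 3/4, P(wrinkled) = 2/4
P(both) = 3/4 × 2/4 = 6/16 = 3/8
Expected count = 3/8 × 112 = 42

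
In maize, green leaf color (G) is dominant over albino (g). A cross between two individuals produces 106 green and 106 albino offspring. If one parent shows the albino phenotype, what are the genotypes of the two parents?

Observed offspring: 106 green, 106 albino
The observed ratio simplifies to 1:1. One parent shows albino, so its genotype must be gg. A 1:1 offspring split requires the other parent to be heterozygous (Gg).
Parent genotypes: gg × Gg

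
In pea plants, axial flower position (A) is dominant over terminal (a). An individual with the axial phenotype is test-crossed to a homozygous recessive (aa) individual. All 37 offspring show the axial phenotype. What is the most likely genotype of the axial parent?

Test cross: ? × aa
All offspring are axial.
If the unknown parent were heterozygous (Aa), about half of 37 offspring would be terminal; none are. The unknown parent is most likely homozygous dominant (AA).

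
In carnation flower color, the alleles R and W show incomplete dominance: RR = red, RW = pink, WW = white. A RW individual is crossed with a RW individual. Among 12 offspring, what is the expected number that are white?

Punnett square for RW × RW:
Offspring genotypes: 1 RR, 2 RW, 1 WW
Phenotype counts: 1 red, 2 pink, 1 white
white: 1 out of 4 → fraction 1/4
Expected count = 1/4 × 12 = 3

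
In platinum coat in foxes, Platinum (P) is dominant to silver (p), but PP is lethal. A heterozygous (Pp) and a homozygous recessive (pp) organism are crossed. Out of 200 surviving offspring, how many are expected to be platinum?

Cross: Pp × pp
Punnett square offspring (before lethality): 2 Pp, 2 pp
No PP offspring are produced in this cross.
platinum: 2 out of 4 → fraction 1/2
Expected count = 1/2 × 200 = 100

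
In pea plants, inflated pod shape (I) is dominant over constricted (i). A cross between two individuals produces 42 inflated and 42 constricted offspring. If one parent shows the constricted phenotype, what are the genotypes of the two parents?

Observed offspring: 42 inflated, 42 constricted
The observed ratio simplifies to 1:1. One parent shows constricted, so its genotype must be ii. A 1:1 offspring split requires the other parent to be heterozygous (Ii).
Parent genotypes: ii × Ii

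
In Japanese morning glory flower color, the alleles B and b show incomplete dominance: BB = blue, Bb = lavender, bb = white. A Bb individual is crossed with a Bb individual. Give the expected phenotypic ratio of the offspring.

Punnett square for Bb × Bb:
Offspring genotypes: 1 BB, 2 Bb, 1 bb
Phenotype counts: 1 blue, 2 lavender, 1 white
Ratio: 1 blue : 2 lavender : 1 white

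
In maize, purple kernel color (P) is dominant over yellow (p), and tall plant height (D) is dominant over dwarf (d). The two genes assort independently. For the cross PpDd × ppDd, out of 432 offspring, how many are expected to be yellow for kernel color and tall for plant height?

Dihybrid cross PpDd × ppDd — consider each gene separately:
kernel color: Pp × pp → 2 Pp, 2 pp → 2 P_ : 2 pp (out of 4)
plant height: Dd × Dd → 1 DD, 2 Dd, 1 dd → 3 D_ : 1 dd (out of 4)
Looking for: yellow (pp) and tall (D_)
P(yellow) = 2/4, P(tall) = 3/4
P(both) = 2/4 × 3/4 = 6/16 = 3/8
Expected count = 3/8 × 432 = 162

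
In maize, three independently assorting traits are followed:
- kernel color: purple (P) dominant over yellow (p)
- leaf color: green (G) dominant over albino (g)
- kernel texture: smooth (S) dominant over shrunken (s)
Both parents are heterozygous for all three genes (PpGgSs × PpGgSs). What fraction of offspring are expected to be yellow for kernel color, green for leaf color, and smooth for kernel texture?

Trihybrid cross: PpGgSs × PpGgSs
Each trait segregates independently with a 3:1 phenotypic ratio, so each gene contributes 3/4 (dominant) or 1/4 (recessive).
Target: yellow (kernel color), green (leaf color), smooth (kernel texture)
Probability = product of independent per-trait probabilities
= 1/4 × 3/4 × 3/4 = 9/64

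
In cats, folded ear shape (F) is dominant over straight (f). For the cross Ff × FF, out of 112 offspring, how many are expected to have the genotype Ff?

Punnett square for Ff × FF:
Offspring genotypes: 2 FF, 2 Ff
Total offspring: 4
Count with target: 2
Probability: 2/4 = 1/2
Expected count = 1/2 × 112 = 56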